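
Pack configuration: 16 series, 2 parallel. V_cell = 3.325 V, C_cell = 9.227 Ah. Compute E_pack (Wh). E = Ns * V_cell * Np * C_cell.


E = Ns * Vcell * Np * Ccell = 16 * 3.325 * 2 * 9.227 = 981.8 Wh

981.8 Wh


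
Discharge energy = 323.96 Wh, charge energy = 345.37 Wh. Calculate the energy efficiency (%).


Round-trip efficiency = 323.96/345.37 * 100% = 93.80%

93.80%


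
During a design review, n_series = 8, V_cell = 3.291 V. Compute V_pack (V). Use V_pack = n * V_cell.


With 8 cells in series at 3.291 V each, V_pack = 26.328 V

26.328 V


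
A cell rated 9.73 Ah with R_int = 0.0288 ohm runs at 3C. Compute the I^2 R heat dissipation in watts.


Step 1: I = C_rate * capacity = 3 * 9.73 = 29.19 A
Step 2: Q = I^2 * R = 29.19^2 * 0.0288 = 852.06 * 0.0288 = 24.54 W

24.54 W


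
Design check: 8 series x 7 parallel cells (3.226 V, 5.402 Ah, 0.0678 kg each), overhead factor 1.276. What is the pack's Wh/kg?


Step 1: V_pack = 8 * 3.226 = 25.808 V
Step 2: C_pack = 7 * 5.402 = 37.814 Ah
Step 3: E_pack = V_pack * C_pack = 25.808 * 37.814 = 975.9 Wh
Step 4: m_pack = 8 * 7 * 0.0678 * 1.276 = 4.8447 kg
Step 5: ED = E_pack / m_pack = 975.9 / 4.8447 = 201.4 Wh/kg

201.4 Wh/kg


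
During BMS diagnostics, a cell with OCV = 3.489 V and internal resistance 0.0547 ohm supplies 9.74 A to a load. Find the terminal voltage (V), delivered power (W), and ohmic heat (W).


Step 1: V_terminal = OCV - I*R = 3.489 - 9.74 * 0.0547 = 2.9562 V
Step 2: P_out = V_terminal * I = 2.9562 * 9.74 = 28.79 W
Step 3: Q = I^2 * R = 9.74^2 * 0.0547 = 5.189 W

V=2.9562 V, P=28.79 W, Q=5.189 W


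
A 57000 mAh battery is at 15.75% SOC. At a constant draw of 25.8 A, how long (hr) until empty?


Convert: C_total = 57000 mAh = 57 Ah
Step 1: remaining = SOC/100 * C_total = 15.75/100 * 57 = 8.9775 Ah
Step 2: t = remaining / I = 8.9775 / 25.8 = 0.3480 hr

0.3480 hr


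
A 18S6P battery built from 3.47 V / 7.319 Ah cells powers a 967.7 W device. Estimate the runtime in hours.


Step 1: E_pack = Ns * V_cell * Np * C_cell = 18 * 3.47 * 6 * 7.319 = 2742.9 Wh
Step 2: t = E_pack / P = 2742.9 / 967.7 = 2.834 hr

2.834 hr


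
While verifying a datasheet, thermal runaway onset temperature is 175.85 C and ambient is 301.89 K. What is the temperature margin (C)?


Convert: T_ambient = 301.89 K = 28.74 C
margin = 175.85 - 28.74 = 147.11 C

147.11 C


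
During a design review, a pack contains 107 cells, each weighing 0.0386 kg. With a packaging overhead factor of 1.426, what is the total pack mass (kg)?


m_pack = n * m_cell * overhead = 107 * 0.0386 * 1.426 = 5.890 kg

5.890 kg


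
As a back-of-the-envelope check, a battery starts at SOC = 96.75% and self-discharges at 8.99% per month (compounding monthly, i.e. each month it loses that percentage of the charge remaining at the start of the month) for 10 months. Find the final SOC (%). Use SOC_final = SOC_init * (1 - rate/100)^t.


decay = (1 - 8.99/100)^10 = 0.38984
SOC_final = 96.75 * 0.38984 = 37.72%

37.72%


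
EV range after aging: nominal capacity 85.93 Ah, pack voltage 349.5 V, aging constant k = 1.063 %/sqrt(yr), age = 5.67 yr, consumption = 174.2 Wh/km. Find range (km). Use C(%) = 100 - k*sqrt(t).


Step 1: capacity retention = 100 - 1.063 * sqrt(5.67) = 100 - 1.063 * 2.3812 = 97.469%
Step 2: C_now = 85.93 * 97.469/100 = 83.755 Ah
Step 3: E_pack = V * C_now = 349.5 * 83.755 = 29272 Wh
Step 4: range = E_pack / consumption = 29272 / 174.2 = 168.0 km

168.0 km


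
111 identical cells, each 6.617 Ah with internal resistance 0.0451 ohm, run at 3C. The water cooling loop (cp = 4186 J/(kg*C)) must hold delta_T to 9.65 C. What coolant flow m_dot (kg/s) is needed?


Step 1: I = 3 * 6.617 = 19.851 A
Step 2: Q_cell = I^2 * R = 19.851^2 * 0.0451 = 17.772 W
Step 3: Q_total = 111 * 17.772 = 1972.7 W
Step 4: m_dot = Q_total / (cp * dT) = 1972.7 / (4186 * 9.65) = 0.04884 kg/s

0.04884 kg/s


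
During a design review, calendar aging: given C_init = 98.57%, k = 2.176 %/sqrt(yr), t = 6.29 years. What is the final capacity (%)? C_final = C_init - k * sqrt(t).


sqrt(t) = sqrt(6.29) = 2.508
C_final = 98.57 - 2.176 * 2.508 = 93.11%

93.11%


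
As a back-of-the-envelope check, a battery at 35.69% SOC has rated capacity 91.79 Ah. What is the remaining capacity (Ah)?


remaining = SOC / 100 * total = 35.69 / 100 * 91.79 = 32.76 Ah

32.76 Ah


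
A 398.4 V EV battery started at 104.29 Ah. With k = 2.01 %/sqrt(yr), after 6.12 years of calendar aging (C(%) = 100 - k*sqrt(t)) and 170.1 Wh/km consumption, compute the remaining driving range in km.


Step 1: capacity retention = 100 - 2.01 * sqrt(6.12) = 100 - 2.01 * 2.4739 = 95.027%
Step 2: C_now = 104.29 * 95.027/100 = 99.104 Ah
Step 3: E_pack = V * C_now = 398.4 * 99.104 = 39483 Wh
Step 4: range = E_pack / consumption = 39483 / 170.1 = 232.1 km

232.1 km


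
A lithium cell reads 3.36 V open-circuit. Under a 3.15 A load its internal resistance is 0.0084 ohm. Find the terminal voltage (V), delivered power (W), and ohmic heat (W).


Step 1: V_terminal = OCV - I*R = 3.36 - 3.15 * 0.0084 = 3.3335 V
Step 2: P_out = V_terminal * I = 3.3335 * 3.15 = 10.50 W
Step 3: Q = I^2 * R = 3.15^2 * 0.0084 = 0.08335 W

V=3.3335 V, P=10.50 W, Q=0.08335 W


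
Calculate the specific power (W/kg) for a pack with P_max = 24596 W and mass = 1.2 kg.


Specific power = 24596 W / 1.2 kg = 20500 W/kg

20500 W/kg


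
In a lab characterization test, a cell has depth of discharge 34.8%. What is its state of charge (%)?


SOC = 100 - DOD = 100 - 34.8 = 65.2%

65.2%


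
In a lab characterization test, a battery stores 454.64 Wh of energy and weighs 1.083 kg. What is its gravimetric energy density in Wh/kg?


Specific energy = 454.64 Wh / 1.083 kg = 419.8 Wh/kg

419.8 Wh/kg


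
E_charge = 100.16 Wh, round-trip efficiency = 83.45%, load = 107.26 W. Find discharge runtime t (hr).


Step 1: E_discharge = eta/100 * E_charge = 83.45/100 * 100.16 = 83.584 Wh
Step 2: t = E_discharge / P = 83.584 / 107.26 = 0.7793 hr

0.7793 hr


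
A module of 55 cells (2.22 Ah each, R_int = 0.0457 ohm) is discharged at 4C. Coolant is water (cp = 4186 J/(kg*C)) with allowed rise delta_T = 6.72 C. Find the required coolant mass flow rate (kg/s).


Step 1: I = 4 * 2.22 = 8.88 A
Step 2: Q_cell = I^2 * R = 8.88^2 * 0.0457 = 3.6036 W
Step 3: Q_total = 55 * 3.6036 = 198.2 W
Step 4: m_dot = Q_total / (cp * dT) = 198.2 / (4186 * 6.72) = 0.007046 kg/s

0.007046 kg/s


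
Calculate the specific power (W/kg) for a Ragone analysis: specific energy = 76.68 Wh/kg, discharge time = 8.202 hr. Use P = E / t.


Specific power = 76.68 Wh/kg / 8.202 hr = 9.349 W/kg

9.349 W/kg


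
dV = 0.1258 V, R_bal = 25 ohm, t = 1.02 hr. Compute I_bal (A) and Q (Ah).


First, Ohm's law: I_bal = 0.1258 V / 25 ohm = 0.005032 A
Then Q = I * t = 0.005032 A * 1.02 hr = 0.005133 Ah

I=0.005032 A, Q=0.005133 Ah


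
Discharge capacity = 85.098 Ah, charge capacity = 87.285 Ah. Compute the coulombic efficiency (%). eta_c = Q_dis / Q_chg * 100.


eta_c = Q_dis / Q_chg * 100 = 85.098 / 87.285 * 100 = 97.49%

97.49%


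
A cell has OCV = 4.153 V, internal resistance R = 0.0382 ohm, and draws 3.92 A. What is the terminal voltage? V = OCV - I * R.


IR drop = 3.92 * 0.0382 = 0.14974 V
V = 4.153 - 0.14974 = 4.003 V

4.003 V


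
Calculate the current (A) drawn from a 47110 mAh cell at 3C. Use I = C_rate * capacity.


Convert: capacity = 47110 mAh = 47.11 Ah
I = C_rate * capacity = 3 * 47.11 = 141.33 A

141.33 A


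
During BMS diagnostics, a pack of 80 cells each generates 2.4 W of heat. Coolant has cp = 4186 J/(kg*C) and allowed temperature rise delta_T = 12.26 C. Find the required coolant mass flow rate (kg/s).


Q_total = 80 * 2.4 = 192 W
m_dot = Q_total / (cp * dT) = 192 / (4186 * 12.26) = 0.003741 kg/s

0.003741 kg/s


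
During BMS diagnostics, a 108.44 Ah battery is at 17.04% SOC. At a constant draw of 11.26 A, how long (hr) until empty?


Step 1: remaining = SOC/100 * C_total = 17.04/100 * 108.44 = 18.478 Ah
Step 2: t = remaining / I = 18.478 / 11.26 = 1.641 hr

1.641 hr


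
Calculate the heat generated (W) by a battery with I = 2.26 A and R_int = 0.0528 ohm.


I^2 = 5.1076
Q = 5.1076 * 0.0528 = 0.2697 W

0.2697 W


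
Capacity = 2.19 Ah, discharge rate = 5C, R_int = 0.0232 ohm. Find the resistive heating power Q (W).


Step 1: I = C_rate * capacity = 5 * 2.19 = 10.95 A
Step 2: Q = I^2 * R = 10.95^2 * 0.0232 = 119.9 * 0.0232 = 2.782 W

2.782 W


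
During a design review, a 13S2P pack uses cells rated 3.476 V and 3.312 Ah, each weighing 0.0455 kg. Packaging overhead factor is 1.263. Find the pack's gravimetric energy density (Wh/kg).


Step 1: V_pack = 13 * 3.476 = 45.188 V
Step 2: C_pack = 2 * 3.312 = 6.624 Ah
Step 3: E_pack = V_pack * C_pack = 45.188 * 6.624 = 299.33 Wh
Step 4: m_pack = 13 * 2 * 0.0455 * 1.263 = 1.4941 kg
Step 5: ED = E_pack / m_pack = 299.33 / 1.4941 = 200.3 Wh/kg

200.3 Wh/kg


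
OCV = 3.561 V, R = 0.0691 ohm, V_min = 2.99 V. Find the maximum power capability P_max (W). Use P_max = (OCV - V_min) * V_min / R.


P_max = (OCV - V_min) * V_min / R = (3.561 - 2.99) * 2.99 / 0.0691 = 0.571 * 2.99 / 0.0691 = 24.71 W

24.71 W


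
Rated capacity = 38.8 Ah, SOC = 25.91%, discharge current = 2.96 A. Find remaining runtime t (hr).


Step 1: remaining = SOC/100 * C_total = 25.91/100 * 38.8 = 10.053 Ah
Step 2: t = remaining / I = 10.053 / 2.96 = 3.396 hr

3.396 hr


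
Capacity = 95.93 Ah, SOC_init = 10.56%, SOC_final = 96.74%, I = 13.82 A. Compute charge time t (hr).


Step 1: dSOC = 96.74% - 10.56% = 86.18%
Step 2: delta_Ah = 95.93 * 86.18 / 100 = 82.672 Ah
Step 3: t = 82.672 / 13.82 = 5.982 hr

5.982 hr


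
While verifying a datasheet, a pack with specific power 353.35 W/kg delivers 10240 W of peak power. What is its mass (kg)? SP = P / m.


m = P / SP = 10240 / 353.35 = 28.98 kg

28.98 kg


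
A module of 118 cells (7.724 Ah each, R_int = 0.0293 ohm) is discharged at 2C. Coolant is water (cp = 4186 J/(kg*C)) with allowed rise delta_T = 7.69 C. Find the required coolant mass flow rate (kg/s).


Step 1: I = 2 * 7.724 = 15.448 A
Step 2: Q_cell = I^2 * R = 15.448^2 * 0.0293 = 6.9922 W
Step 3: Q_total = 118 * 6.9922 = 825.08 W
Step 4: m_dot = Q_total / (cp * dT) = 825.08 / (4186 * 7.69) = 0.02563 kg/s

0.02563 kg/s


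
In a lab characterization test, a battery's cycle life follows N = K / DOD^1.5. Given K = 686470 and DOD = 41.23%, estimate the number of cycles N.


Step 1: DOD^1.5 = 41.23^1.5 = 264.74
Step 2: N = 686470 / 264.74 = 2593 cycles

2593 cycles


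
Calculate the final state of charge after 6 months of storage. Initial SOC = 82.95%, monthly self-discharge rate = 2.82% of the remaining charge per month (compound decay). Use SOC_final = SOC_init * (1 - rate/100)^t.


decay = (1 - 2.82/100)^6 = 0.84229
SOC_final = 82.95 * 0.84229 = 69.87%

69.87%


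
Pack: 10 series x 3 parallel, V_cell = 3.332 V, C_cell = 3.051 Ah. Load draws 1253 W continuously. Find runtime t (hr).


Step 1: E_pack = Ns * V_cell * Np * C_cell = 10 * 3.332 * 3 * 3.051 = 304.98 Wh
Step 2: t = E_pack / P = 304.98 / 1253 = 0.2434 hr

0.2434 hr


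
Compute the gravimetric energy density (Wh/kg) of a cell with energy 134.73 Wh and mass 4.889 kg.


Specific energy = 134.73 Wh / 4.889 kg = 27.56 Wh/kg

27.56 Wh/kg


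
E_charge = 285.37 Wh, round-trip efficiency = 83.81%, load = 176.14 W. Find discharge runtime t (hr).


Step 1: E_discharge = eta/100 * E_charge = 83.81/100 * 285.37 = 239.17 Wh
Step 2: t = E_discharge / P = 239.17 / 176.14 = 1.358 hr

1.358 hr


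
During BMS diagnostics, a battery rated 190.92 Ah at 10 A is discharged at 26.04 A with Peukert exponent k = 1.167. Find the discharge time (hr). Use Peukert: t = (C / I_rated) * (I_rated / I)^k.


t_rated = C / I_rated = 190.92 / 10 = 19.092 hr
(I_rated/I)^k = (0.38402)^1.167 = 0.3273
t = t_rated * (I_rated/I)^k = 19.092 * 0.3273 = 6.249 hr

6.249 hr


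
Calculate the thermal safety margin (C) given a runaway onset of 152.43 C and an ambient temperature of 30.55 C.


Safety margin = 152.43 C - 30.55 C = 121.88 C

121.88 C


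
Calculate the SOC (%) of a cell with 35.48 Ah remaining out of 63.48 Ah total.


SOC = (remaining / total) * 100 = (35.48 / 63.48) * 100 = 55.89%

55.89%


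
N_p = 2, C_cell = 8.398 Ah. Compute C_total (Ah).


Parallel capacities add: 2 * 8.398 Ah = 16.796 Ah

16.796 Ah


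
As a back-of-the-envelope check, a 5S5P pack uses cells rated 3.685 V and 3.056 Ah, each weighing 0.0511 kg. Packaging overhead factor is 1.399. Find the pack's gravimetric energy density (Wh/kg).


Step 1: V_pack = 5 * 3.685 = 18.425 V
Step 2: C_pack = 5 * 3.056 = 15.28 Ah
Step 3: E_pack = V_pack * C_pack = 18.425 * 15.28 = 281.53 Wh
Step 4: m_pack = 5 * 5 * 0.0511 * 1.399 = 1.7872 kg
Step 5: ED = E_pack / m_pack = 281.53 / 1.7872 = 157.5 Wh/kg

157.5 Wh/kg


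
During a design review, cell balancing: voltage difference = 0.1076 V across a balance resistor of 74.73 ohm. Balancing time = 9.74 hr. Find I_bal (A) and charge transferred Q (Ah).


First, Ohm's law: I_bal = 0.1076 V / 74.73 ohm = 0.0014399 A
Then Q = I * t = 0.0014399 A * 9.74 hr = 0.01402 Ah

I=0.0014399 A, Q=0.01402 Ah


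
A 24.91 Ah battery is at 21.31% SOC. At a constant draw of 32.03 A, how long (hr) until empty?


Step 1: remaining = SOC/100 * C_total = 21.31/100 * 24.91 = 5.3083 Ah
Step 2: t = remaining / I = 5.3083 / 32.03 = 0.1657 hr

0.1657 hr


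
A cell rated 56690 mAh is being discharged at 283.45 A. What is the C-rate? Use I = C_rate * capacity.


Convert: capacity = 56690 mAh = 56.69 Ah
Rearranging: C_rate = 283.45 / 56.69 = 5C

5C


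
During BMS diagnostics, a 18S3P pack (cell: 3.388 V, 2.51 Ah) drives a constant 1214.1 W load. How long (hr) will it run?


Step 1: E_pack = Ns * V_cell * Np * C_cell = 18 * 3.388 * 3 * 2.51 = 459.21 Wh
Step 2: t = E_pack / P = 459.21 / 1214.1 = 0.3782 hr

0.3782 hr


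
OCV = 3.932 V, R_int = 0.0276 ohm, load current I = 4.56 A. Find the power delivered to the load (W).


Step 1: V_terminal = OCV - I*R = 3.932 - 4.56 * 0.0276 = 3.8061 V
Step 2: P_out = V_terminal * I = 3.8061 * 4.56 = 17.36 W

17.36 W


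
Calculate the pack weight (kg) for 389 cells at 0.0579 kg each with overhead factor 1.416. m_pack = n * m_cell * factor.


Cell mass sum = 389 * 0.0579 = 22.523 kg
With overhead 1.416: m_pack = 22.523 * 1.416 = 31.89 kg

31.89 kg


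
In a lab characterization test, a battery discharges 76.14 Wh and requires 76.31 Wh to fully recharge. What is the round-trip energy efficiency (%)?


eta_e = E_dis / E_chg * 100 = 76.14 / 76.31 * 100 = 99.78%

99.78%


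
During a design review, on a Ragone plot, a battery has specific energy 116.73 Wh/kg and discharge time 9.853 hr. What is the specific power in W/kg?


P_specific = E / t = 116.73 / 9.853 = 11.85 W/kg

11.85 W/kg


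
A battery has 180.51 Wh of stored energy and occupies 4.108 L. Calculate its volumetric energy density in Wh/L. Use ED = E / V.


Volumetric ED = 180.51 Wh / 4.108 L = 43.94 Wh/L

43.94 Wh/L


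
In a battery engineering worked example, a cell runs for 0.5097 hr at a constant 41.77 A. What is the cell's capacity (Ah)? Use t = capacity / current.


C = I * t = 41.77 * 0.5097 = 21.29 Ah

21.29 Ah


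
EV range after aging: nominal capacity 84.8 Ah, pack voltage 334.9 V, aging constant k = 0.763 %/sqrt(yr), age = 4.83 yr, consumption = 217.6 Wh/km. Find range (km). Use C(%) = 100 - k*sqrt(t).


Step 1: capacity retention = 100 - 0.763 * sqrt(4.83) = 100 - 0.763 * 2.1977 = 98.323%
Step 2: C_now = 84.8 * 98.323/100 = 83.378 Ah
Step 3: E_pack = V * C_now = 334.9 * 83.378 = 27923 Wh
Step 4: range = E_pack / consumption = 27923 / 217.6 = 128.3 km

128.3 km


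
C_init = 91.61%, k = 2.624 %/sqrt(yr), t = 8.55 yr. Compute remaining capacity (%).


sqrt(t) = sqrt(8.55) = 2.924
C_final = 91.61 - 2.624 * 2.924 = 83.94%

83.94%


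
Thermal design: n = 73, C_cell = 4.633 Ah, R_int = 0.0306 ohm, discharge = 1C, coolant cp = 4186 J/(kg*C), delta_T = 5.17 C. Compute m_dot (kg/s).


Step 1: I = 1 * 4.633 = 4.633 A
Step 2: Q_cell = I^2 * R = 4.633^2 * 0.0306 = 0.65682 W
Step 3: Q_total = 73 * 0.65682 = 47.948 W
Step 4: m_dot = Q_total / (cp * dT) = 47.948 / (4186 * 5.17) = 0.002216 kg/s

0.002216 kg/s


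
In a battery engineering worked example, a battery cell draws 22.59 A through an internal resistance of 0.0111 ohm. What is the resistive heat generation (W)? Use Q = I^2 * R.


I^2 = 510.31
Q = 510.31 * 0.0111 = 5.664 W

5.664 W


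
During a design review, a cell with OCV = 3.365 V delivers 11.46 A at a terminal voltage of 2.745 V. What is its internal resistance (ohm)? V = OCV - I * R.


R = (OCV - V) / I = (3.365 - 2.745) / 11.46 = 0.05410 ohm

0.05410 ohm


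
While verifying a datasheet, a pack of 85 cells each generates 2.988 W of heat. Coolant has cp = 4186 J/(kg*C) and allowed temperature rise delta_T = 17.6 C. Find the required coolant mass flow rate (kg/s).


Step 1: Total heat Q = 85 * 2.988 W = 253.98 W
Step 2: denom = cp * dT = 4186 * 17.6 = 73674
Step 3: m_dot = 253.98 / 73674 = 0.003447 kg/s

0.003447 kg/s


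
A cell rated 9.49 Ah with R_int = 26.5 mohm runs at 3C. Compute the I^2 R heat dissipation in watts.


Convert: R = 26.5 mohm = 0.0265 ohm
Step 1: I = C_rate * capacity = 3 * 9.49 = 28.47 A
Step 2: Q = I^2 * R = 28.47^2 * 0.0265 = 810.54 * 0.0265 = 21.48 W

21.48 W


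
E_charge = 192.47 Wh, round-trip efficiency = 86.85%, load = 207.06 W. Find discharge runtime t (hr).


Step 1: E_discharge = eta/100 * E_charge = 86.85/100 * 192.47 = 167.16 Wh
Step 2: t = E_discharge / P = 167.16 / 207.06 = 0.8073 hr

0.8073 hr


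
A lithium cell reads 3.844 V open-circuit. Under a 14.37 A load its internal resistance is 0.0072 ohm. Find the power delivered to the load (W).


Step 1: V_terminal = OCV - I*R = 3.844 - 14.37 * 0.0072 = 3.7405 V
Step 2: P_out = V_terminal * I = 3.7405 * 14.37 = 53.75 W

53.75 W


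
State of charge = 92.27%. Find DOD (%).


Complement of SOC: DOD = 100% - 92.27% = 7.73%

7.73%


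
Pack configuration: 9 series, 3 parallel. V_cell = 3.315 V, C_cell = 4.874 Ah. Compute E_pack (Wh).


E = Ns * Vcell * Np * Ccell = 9 * 3.315 * 3 * 4.874 = 436.2 Wh

436.2 Wh


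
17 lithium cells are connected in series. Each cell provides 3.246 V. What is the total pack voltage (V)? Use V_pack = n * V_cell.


With 17 cells in series at 3.246 V each, V_pack = 55.182 V

55.182 V


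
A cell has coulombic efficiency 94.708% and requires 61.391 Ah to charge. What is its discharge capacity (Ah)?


Q_dis = eta/100 * Q_chg = 94.708/100 * 61.391 = 58.14 Ah

58.14 Ah


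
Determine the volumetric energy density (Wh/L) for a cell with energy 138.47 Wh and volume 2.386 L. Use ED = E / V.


ED = E / V = 138.47 / 2.386 = 58.03 Wh/L

58.03 Wh/L


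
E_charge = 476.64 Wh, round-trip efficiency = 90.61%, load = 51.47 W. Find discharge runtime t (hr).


Step 1: E_discharge = eta/100 * E_charge = 90.61/100 * 476.64 = 431.88 Wh
Step 2: t = E_discharge / P = 431.88 / 51.47 = 8.391 hr

8.391 hr


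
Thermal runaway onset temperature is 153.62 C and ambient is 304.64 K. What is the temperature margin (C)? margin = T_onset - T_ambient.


Convert: T_ambient = 304.64 K = 31.49 C
margin = 153.62 - 31.49 = 122.13 C

122.13 C


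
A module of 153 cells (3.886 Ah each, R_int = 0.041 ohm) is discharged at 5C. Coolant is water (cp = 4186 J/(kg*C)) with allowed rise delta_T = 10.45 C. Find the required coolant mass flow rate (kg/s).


Step 1: I = 5 * 3.886 = 19.43 A
Step 2: Q_cell = I^2 * R = 19.43^2 * 0.041 = 15.479 W
Step 3: Q_total = 153 * 15.479 = 2368.3 W
Step 4: m_dot = Q_total / (cp * dT) = 2368.3 / (4186 * 10.45) = 0.05414 kg/s

0.05414 kg/s


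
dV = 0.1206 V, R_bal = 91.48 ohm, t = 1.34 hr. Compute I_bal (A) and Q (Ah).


First, Ohm's law: I_bal = 0.1206 V / 91.48 ohm = 0.0013183 A
Then Q = I * t = 0.0013183 A * 1.34 hr = 0.001767 Ah

I=0.0013183 A, Q=0.001767 Ah


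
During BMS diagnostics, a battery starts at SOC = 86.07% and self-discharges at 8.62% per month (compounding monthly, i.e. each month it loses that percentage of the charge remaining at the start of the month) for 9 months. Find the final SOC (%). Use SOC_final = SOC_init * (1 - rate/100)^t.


decay = (1 - 8.62/100)^9 = 0.44428
SOC_final = 86.07 * 0.44428 = 38.24%

38.24%


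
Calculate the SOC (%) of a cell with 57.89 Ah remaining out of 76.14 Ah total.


SOC = (remaining / total) * 100 = (57.89 / 76.14) * 100 = 76.03%

76.03%


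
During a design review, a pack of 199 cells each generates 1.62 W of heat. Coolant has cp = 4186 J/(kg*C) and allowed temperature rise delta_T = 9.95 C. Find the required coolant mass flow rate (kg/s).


Step 1: Total heat Q = 199 * 1.62 W = 322.38 W
Step 2: denom = cp * dT = 4186 * 9.95 = 41651
Step 3: m_dot = 322.38 / 41651 = 0.007740 kg/s

0.007740 kg/s


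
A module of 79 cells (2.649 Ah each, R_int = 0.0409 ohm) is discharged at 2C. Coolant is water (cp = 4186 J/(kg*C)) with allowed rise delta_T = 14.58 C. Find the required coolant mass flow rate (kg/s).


Step 1: I = 2 * 2.649 = 5.298 A
Step 2: Q_cell = I^2 * R = 5.298^2 * 0.0409 = 1.148 W
Step 3: Q_total = 79 * 1.148 = 90.692 W
Step 4: m_dot = Q_total / (cp * dT) = 90.692 / (4186 * 14.58) = 0.001486 kg/s

0.001486 kg/s


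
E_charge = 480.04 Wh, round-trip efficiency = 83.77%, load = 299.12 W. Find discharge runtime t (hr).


Step 1: E_discharge = eta/100 * E_charge = 83.77/100 * 480.04 = 402.13 Wh
Step 2: t = E_discharge / P = 402.13 / 299.12 = 1.344 hr

1.344 hr


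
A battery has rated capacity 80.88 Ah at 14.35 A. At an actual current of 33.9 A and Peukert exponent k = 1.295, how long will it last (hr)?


t_rated = C / I_rated = 80.88 / 14.35 = 5.6362 hr
(I_rated/I)^k = (0.4233)^1.295 = 0.32848
t = t_rated * (I_rated/I)^k = 5.6362 * 0.32848 = 1.851 hr

1.851 hr


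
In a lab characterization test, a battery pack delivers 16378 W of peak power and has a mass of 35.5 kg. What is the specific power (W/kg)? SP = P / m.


SP = P / m = 16378 / 35.5 = 461.4 W/kg

461.4 W/kg


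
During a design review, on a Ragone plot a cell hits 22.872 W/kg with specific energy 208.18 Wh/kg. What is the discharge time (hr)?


t = E / P = 208.18 / 22.872 = 9.102 hr

9.102 hr


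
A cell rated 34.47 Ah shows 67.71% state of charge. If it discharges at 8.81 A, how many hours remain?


Step 1: remaining = SOC/100 * C_total = 67.71/100 * 34.47 = 23.34 Ah
Step 2: t = remaining / I = 23.34 / 8.81 = 2.649 hr

2.649 hr


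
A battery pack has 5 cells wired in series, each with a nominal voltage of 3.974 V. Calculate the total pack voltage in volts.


With 5 cells in series at 3.974 V each, V_pack = 19.87 V

19.87 V


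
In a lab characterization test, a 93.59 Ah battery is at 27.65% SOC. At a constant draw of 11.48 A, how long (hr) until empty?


Step 1: remaining = SOC/100 * C_total = 27.65/100 * 93.59 = 25.878 Ah
Step 2: t = remaining / I = 25.878 / 11.48 = 2.254 hr

2.254 hr


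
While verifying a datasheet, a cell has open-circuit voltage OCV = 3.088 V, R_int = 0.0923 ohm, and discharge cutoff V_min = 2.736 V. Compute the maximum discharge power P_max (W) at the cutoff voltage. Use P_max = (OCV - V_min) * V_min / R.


dV = OCV - V_min = 0.352 V (so I_max = dV / R)
P_max = dV * V_min / R = 0.352 * 2.736 / 0.0923 = 10.43 W

10.43 W


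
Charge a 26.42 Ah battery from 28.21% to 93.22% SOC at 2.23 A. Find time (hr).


delta_Ah = 26.42 * (93.22 - 28.21) / 100 = 17.176 Ah
t = delta_Ah / I = 17.176 / 2.23 = 7.702 hr

7.702 hr


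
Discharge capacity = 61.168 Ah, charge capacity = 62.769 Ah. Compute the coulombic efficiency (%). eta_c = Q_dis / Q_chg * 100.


Coulombic efficiency = 61.168/62.769 * 100% = 97.45%

97.45%


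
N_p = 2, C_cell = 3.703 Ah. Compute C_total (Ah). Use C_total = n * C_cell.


C_total = 2 * 3.703 = 7.406 Ah

7.406 Ah


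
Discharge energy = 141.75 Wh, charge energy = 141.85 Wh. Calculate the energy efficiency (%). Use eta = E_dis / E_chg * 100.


Round-trip efficiency = 141.75/141.85 * 100% = 99.93%

99.93%


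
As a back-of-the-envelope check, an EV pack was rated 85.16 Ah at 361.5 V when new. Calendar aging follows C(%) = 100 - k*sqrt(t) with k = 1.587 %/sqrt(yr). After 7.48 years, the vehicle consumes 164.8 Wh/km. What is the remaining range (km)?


Step 1: capacity retention = 100 - 1.587 * sqrt(7.48) = 100 - 1.587 * 2.735 = 95.66%
Step 2: C_now = 85.16 * 95.66/100 = 81.464 Ah
Step 3: E_pack = V * C_now = 361.5 * 81.464 = 29449 Wh
Step 4: range = E_pack / consumption = 29449 / 164.8 = 178.7 km

178.7 km


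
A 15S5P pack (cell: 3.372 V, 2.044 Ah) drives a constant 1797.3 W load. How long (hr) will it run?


Step 1: E_pack = Ns * V_cell * Np * C_cell = 15 * 3.372 * 5 * 2.044 = 516.93 Wh
Step 2: t = E_pack / P = 516.93 / 1797.3 = 0.2876 hr

0.2876 hr


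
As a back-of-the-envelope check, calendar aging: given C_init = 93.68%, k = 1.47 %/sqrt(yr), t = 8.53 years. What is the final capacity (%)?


Step 1: sqrt(8.53 yr) = 2.9206
Step 2: drop = 1.47 * 2.9206 = 4.2933
Step 3: C_final = 93.68 - 4.2933 = 89.39%

89.39%


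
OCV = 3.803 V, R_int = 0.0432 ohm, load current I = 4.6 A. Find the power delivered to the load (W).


Step 1: V_terminal = OCV - I*R = 3.803 - 4.6 * 0.0432 = 3.6043 V
Step 2: P_out = V_terminal * I = 3.6043 * 4.6 = 16.58 W

16.58 W


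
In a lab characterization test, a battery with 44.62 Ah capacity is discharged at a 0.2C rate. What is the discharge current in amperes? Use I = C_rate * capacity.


At 0.2C: I = 0.2 * 44.62 Ah = 8.924 A

8.924 A


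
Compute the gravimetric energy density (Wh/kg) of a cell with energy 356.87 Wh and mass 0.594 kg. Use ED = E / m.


Specific energy = 356.87 Wh / 0.594 kg = 600.8 Wh/kg

600.8 Wh/kg


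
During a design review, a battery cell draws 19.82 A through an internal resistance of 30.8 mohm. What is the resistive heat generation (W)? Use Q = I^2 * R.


Convert: R = 30.8 mohm = 0.0308 ohm
Q = I^2 * R = 19.82^2 * 0.0308 = 12.10 W

12.10 W


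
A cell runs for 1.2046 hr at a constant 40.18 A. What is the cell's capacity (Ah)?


C = I * t = 40.18 * 1.2046 = 48.40 Ah

48.40 Ah


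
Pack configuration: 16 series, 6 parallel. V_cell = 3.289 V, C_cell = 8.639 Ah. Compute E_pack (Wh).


V_pack = 16 * 3.289 = 52.624 V
C_pack = 6 * 8.639 = 51.834 Ah
E = V_pack * C_pack = 52.624 * 51.834 = 2728 Wh

2728 Wh


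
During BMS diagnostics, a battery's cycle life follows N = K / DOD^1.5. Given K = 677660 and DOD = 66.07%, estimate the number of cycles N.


DOD^1.5 = 537.04
N = K / DOD^1.5 = 677660 / 537.04 = 1262

1262 cycles


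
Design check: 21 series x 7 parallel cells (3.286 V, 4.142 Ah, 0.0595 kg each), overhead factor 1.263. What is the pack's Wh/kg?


Step 1: V_pack = 21 * 3.286 = 69.006 V
Step 2: C_pack = 7 * 4.142 = 28.994 Ah
Step 3: E_pack = V_pack * C_pack = 69.006 * 28.994 = 2000.8 Wh
Step 4: m_pack = 21 * 7 * 0.0595 * 1.263 = 11.047 kg
Step 5: ED = E_pack / m_pack = 2000.8 / 11.047 = 181.1 Wh/kg

181.1 Wh/kg


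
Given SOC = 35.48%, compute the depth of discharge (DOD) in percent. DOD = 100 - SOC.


Complement of SOC: DOD = 100% - 35.48% = 64.52%

64.52%


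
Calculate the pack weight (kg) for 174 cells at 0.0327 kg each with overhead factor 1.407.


Cell mass sum = 174 * 0.0327 = 5.6898 kg
With overhead 1.407: m_pack = 5.6898 * 1.407 = 8.006 kg

8.006 kg


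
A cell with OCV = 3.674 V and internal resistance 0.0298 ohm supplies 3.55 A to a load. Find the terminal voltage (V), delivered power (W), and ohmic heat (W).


Step 1: V_terminal = OCV - I*R = 3.674 - 3.55 * 0.0298 = 3.5682 V
Step 2: P_out = V_terminal * I = 3.5682 * 3.55 = 12.67 W
Step 3: Q = I^2 * R = 3.55^2 * 0.0298 = 0.3756 W

V=3.5682 V, P=12.67 W, Q=0.3756 W


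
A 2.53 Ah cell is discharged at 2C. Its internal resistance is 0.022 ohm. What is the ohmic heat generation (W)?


Step 1: I = C_rate * capacity = 2 * 2.53 = 5.06 A
Step 2: Q = I^2 * R = 5.06^2 * 0.022 = 25.604 * 0.022 = 0.5633 W

0.5633 W


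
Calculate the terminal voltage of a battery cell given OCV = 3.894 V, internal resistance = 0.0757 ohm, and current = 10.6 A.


IR drop = 10.6 * 0.0757 = 0.80242 V
V = 3.894 - 0.80242 = 3.092 V

3.092 V


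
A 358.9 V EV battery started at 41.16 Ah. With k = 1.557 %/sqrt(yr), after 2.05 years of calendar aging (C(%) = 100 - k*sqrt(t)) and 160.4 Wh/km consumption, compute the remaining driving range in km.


Step 1: capacity retention = 100 - 1.557 * sqrt(2.05) = 100 - 1.557 * 1.4318 = 97.771%
Step 2: C_now = 41.16 * 97.771/100 = 40.243 Ah
Step 3: E_pack = V * C_now = 358.9 * 40.243 = 14443 Wh
Step 4: range = E_pack / consumption = 14443 / 160.4 = 90.04 km

90.04 km


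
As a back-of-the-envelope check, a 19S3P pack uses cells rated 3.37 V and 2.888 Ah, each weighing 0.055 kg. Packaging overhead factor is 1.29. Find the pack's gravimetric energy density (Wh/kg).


Step 1: V_pack = 19 * 3.37 = 64.03 V
Step 2: C_pack = 3 * 2.888 = 8.664 Ah
Step 3: E_pack = V_pack * C_pack = 64.03 * 8.664 = 554.76 Wh
Step 4: m_pack = 19 * 3 * 0.055 * 1.29 = 4.0442 kg
Step 5: ED = E_pack / m_pack = 554.76 / 4.0442 = 137.2 Wh/kg

137.2 Wh/kg


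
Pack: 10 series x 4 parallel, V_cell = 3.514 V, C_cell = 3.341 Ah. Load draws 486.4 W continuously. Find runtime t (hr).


Step 1: E_pack = Ns * V_cell * Np * C_cell = 10 * 3.514 * 4 * 3.341 = 469.61 Wh
Step 2: t = E_pack / P = 469.61 / 486.4 = 0.9655 hr

0.9655 hr


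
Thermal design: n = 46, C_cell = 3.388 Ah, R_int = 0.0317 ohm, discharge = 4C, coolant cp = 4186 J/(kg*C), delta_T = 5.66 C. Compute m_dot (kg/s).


Step 1: I = 4 * 3.388 = 13.552 A
Step 2: Q_cell = I^2 * R = 13.552^2 * 0.0317 = 5.8219 W
Step 3: Q_total = 46 * 5.8219 = 267.81 W
Step 4: m_dot = Q_total / (cp * dT) = 267.81 / (4186 * 5.66) = 0.01130 kg/s

0.01130 kg/s


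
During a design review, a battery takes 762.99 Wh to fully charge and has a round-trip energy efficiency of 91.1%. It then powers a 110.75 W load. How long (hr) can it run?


Step 1: E_discharge = eta/100 * E_charge = 91.1/100 * 762.99 = 695.08 Wh
Step 2: t = E_discharge / P = 695.08 / 110.75 = 6.276 hr

6.276 hr


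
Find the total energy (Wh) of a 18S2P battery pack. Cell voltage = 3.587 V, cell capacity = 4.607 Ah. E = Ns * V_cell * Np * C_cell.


E = Ns * Vcell * Np * Ccell = 18 * 3.587 * 2 * 4.607 = 594.9 Wh

594.9 Wh


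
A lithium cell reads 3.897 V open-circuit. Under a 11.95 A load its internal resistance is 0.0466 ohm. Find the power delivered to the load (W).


Step 1: V_terminal = OCV - I*R = 3.897 - 11.95 * 0.0466 = 3.3401 V
Step 2: P_out = V_terminal * I = 3.3401 * 11.95 = 39.91 W

39.91 W


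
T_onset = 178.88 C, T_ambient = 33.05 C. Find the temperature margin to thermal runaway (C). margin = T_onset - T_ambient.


Safety margin = 178.88 C - 33.05 C = 145.83 C

145.83 C


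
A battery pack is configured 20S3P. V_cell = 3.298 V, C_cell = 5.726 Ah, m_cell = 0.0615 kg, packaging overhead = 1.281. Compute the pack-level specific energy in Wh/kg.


Step 1: V_pack = 20 * 3.298 = 65.96 V
Step 2: C_pack = 3 * 5.726 = 17.178 Ah
Step 3: E_pack = V_pack * C_pack = 65.96 * 17.178 = 1133.1 Wh
Step 4: m_pack = 20 * 3 * 0.0615 * 1.281 = 4.7269 kg
Step 5: ED = E_pack / m_pack = 1133.1 / 4.7269 = 239.7 Wh/kg

239.7 Wh/kg


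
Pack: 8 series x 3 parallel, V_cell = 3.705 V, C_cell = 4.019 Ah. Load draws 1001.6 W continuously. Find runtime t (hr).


Step 1: E_pack = Ns * V_cell * Np * C_cell = 8 * 3.705 * 3 * 4.019 = 357.37 Wh
Step 2: t = E_pack / P = 357.37 / 1001.6 = 0.3568 hr

0.3568 hr


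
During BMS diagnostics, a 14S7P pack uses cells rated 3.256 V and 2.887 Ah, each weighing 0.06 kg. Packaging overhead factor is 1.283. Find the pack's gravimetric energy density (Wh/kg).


Step 1: V_pack = 14 * 3.256 = 45.584 V
Step 2: C_pack = 7 * 2.887 = 20.209 Ah
Step 3: E_pack = V_pack * C_pack = 45.584 * 20.209 = 921.21 Wh
Step 4: m_pack = 14 * 7 * 0.06 * 1.283 = 7.544 kg
Step 5: ED = E_pack / m_pack = 921.21 / 7.544 = 122.1 Wh/kg

122.1 Wh/kg


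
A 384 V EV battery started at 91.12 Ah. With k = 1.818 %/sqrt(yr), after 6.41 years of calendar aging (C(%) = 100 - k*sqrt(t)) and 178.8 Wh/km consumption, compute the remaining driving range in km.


Step 1: capacity retention = 100 - 1.818 * sqrt(6.41) = 100 - 1.818 * 2.5318 = 95.397%
Step 2: C_now = 91.12 * 95.397/100 = 86.926 Ah
Step 3: E_pack = V * C_now = 384 * 86.926 = 33380 Wh
Step 4: range = E_pack / consumption = 33380 / 178.8 = 186.7 km

186.7 km


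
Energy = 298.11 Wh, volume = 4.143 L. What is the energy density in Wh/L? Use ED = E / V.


Volumetric ED = 298.11 Wh / 4.143 L = 71.96 Wh/L

71.96 Wh/L


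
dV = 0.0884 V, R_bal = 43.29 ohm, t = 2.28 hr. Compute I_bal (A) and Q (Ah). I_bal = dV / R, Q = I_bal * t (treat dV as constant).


I_bal = dV / R = 0.0884 / 43.29 = 0.002042 A
Q = I_bal * t = 0.002042 * 2.28 = 0.004656 Ah

I=0.002042 A, Q=0.004656 Ah


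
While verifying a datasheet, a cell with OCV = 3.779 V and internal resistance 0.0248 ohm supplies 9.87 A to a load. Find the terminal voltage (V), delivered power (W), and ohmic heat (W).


Step 1: V_terminal = OCV - I*R = 3.779 - 9.87 * 0.0248 = 3.5342 V
Step 2: P_out = V_terminal * I = 3.5342 * 9.87 = 34.88 W
Step 3: Q = I^2 * R = 9.87^2 * 0.0248 = 2.416 W

V=3.5342 V, P=34.88 W, Q=2.416 W


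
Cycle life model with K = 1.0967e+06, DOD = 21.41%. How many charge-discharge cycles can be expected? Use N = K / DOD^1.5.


DOD^1.5 = 99.066
N = K / DOD^1.5 = 1.0967e+06 / 99.066 = 11070

11070 cycles


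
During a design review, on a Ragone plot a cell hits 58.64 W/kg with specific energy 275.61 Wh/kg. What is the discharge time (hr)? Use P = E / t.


t = E / P = 275.61 / 58.64 = 4.700 hr

4.700 hr


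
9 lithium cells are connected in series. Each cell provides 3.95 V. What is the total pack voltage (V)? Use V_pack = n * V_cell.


V_pack = n * V_cell = 9 * 3.95 = 35.55 V

35.55 V


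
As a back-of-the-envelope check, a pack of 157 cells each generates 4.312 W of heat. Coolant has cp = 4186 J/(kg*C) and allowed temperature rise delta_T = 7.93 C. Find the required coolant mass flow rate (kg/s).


Q_total = 157 * 4.312 = 676.98 W
m_dot = Q_total / (cp * dT) = 676.98 / (4186 * 7.93) = 0.02039 kg/s

0.02039 kg/s


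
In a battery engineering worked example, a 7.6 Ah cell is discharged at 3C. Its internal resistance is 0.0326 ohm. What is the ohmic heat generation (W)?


Step 1: I = C_rate * capacity = 3 * 7.6 = 22.8 A
Step 2: Q = I^2 * R = 22.8^2 * 0.0326 = 519.84 * 0.0326 = 16.95 W

16.95 W


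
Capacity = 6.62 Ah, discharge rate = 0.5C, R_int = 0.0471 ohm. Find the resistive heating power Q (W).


Step 1: I = C_rate * capacity = 0.5 * 6.62 = 3.31 A
Step 2: Q = I^2 * R = 3.31^2 * 0.0471 = 10.956 * 0.0471 = 0.5160 W

0.5160 W


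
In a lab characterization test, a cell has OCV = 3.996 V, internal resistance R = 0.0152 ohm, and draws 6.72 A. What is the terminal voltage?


V = OCV - I*R = 3.996 - 6.72 * 0.0152 = 3.894 V

3.894 V


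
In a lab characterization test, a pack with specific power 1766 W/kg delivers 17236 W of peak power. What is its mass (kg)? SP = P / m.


m = P / SP = 17236 / 1766 = 9.760 kg

9.760 kg


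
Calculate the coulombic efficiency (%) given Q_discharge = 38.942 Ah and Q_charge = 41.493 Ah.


Coulombic efficiency = 38.942/41.493 * 100% = 93.85%

93.85%


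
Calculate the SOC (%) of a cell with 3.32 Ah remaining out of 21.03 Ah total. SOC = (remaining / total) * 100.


SOC = (remaining / total) * 100 = (3.32 / 21.03) * 100 = 15.79%

15.79%


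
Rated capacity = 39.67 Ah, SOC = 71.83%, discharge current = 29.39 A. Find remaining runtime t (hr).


Step 1: remaining = SOC/100 * C_total = 71.83/100 * 39.67 = 28.495 Ah
Step 2: t = remaining / I = 28.495 / 29.39 = 0.9695 hr

0.9695 hr


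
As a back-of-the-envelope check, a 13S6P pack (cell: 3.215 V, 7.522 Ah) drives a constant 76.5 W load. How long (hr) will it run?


Step 1: E_pack = Ns * V_cell * Np * C_cell = 13 * 3.215 * 6 * 7.522 = 1886.3 Wh
Step 2: t = E_pack / P = 1886.3 / 76.5 = 24.66 hr

24.66 hr


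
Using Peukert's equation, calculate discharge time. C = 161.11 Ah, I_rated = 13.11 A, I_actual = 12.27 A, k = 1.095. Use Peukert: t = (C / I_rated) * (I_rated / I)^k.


t_rated = C / I_rated = 161.11 / 13.11 = 12.289 hr
(I_rated/I)^k = (1.0685)^1.095 = 1.0752
t = t_rated * (I_rated/I)^k = 12.289 * 1.0752 = 13.21 hr

13.21 hr


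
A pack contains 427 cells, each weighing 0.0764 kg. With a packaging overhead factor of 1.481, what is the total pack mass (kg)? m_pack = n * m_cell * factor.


m_pack = n * m_cell * overhead = 427 * 0.0764 * 1.481 = 48.31 kg

48.31 kg


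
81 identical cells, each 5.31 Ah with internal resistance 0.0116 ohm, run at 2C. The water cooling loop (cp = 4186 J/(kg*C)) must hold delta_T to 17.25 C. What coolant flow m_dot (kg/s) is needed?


Step 1: I = 2 * 5.31 = 10.62 A
Step 2: Q_cell = I^2 * R = 10.62^2 * 0.0116 = 1.3083 W
Step 3: Q_total = 81 * 1.3083 = 105.97 W
Step 4: m_dot = Q_total / (cp * dT) = 105.97 / (4186 * 17.25) = 0.001468 kg/s

0.001468 kg/s


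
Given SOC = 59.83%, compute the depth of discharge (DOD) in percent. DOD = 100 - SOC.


Complement of SOC: DOD = 100% - 59.83% = 40.17%

40.17%


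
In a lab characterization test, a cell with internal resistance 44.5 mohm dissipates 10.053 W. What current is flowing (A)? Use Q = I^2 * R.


Convert: R = 44.5 mohm = 0.0445 ohm
I = sqrt(Q / R) = sqrt(10.053 / 0.0445) = sqrt(225.91) = 15.03 A

15.03 A


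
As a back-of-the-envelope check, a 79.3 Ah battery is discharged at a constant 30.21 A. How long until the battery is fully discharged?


t = capacity / current = 79.3 / 30.21 = 2.625 hr

2.625 hr


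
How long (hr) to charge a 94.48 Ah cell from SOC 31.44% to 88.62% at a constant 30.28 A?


Step 1: dSOC = 88.62% - 31.44% = 57.18%
Step 2: delta_Ah = 94.48 * 57.18 / 100 = 54.024 Ah
Step 3: t = 54.024 / 30.28 = 1.784 hr

1.784 hr


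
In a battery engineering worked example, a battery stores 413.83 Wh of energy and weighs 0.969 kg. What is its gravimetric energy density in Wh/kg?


ED = E / m = 413.83 / 0.969 = 427.1 Wh/kg

427.1 Wh/kg


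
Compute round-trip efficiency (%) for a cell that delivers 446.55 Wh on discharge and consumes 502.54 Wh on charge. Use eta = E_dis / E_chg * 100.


Round-trip efficiency = 446.55/502.54 * 100% = 88.86%

88.86%


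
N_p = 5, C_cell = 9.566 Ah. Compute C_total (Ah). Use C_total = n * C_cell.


C_total = 5 * 9.566 = 47.83 Ah

47.83 Ah


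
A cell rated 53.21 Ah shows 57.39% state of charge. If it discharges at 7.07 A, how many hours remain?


Step 1: remaining = SOC/100 * C_total = 57.39/100 * 53.21 = 30.537 Ah
Step 2: t = remaining / I = 30.537 / 7.07 = 4.319 hr

4.319 hr


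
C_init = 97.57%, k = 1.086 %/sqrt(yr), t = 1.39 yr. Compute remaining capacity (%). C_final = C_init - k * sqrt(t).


sqrt(t) = sqrt(1.39) = 1.179
C_final = 97.57 - 1.086 * 1.179 = 96.29%

96.29%


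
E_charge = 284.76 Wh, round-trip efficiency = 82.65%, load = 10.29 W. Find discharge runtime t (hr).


Step 1: E_discharge = eta/100 * E_charge = 82.65/100 * 284.76 = 235.35 Wh
Step 2: t = E_discharge / P = 235.35 / 10.29 = 22.87 hr

22.87 hr


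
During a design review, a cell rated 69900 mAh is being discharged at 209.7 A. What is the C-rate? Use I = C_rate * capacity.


Convert: capacity = 69900 mAh = 69.9 Ah
Rearranging: C_rate = 209.7 / 69.9 = 3C

3C


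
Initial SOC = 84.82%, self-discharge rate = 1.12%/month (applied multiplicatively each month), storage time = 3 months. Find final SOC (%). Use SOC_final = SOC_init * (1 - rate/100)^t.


decay = (1 - 1.12/100)^3 = 0.96677
SOC_final = 84.82 * 0.96677 = 82.00%

82.00%
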